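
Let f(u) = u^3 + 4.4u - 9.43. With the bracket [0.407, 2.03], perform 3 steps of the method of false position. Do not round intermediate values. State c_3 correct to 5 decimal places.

f(0.407000) = -7.571781, f(2.030000) = 7.867427
step 1: c = 1.202961, f(c) = -2.396152 < 0 → new bracket [1.202961, 2.030000]
step 2: c = 1.396043, f(c) = -0.566617 < 0 → new bracket [1.396043, 2.030000]
step 3: c = 1.438633, f(c) = -0.122525 < 0 → new bracket [1.438633, 2.030000]

1.43863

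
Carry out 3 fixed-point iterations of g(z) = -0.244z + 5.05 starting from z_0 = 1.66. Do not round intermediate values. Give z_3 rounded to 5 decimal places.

4.09434

z_1 = g(1.660000) = 4.644960
z_2 = g(4.644960) = 3.916630
z_3 = g(3.916630) = 4.094342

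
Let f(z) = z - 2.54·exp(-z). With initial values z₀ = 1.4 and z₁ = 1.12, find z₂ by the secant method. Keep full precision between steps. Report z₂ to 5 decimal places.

0.95095

Secant update: z_(k+1) = z_k − f(z_k)·(z_k − z_(k-1))/(f(z_k) − f(z_(k-1))).
f(z_0) = 0.773644, f(z_1) = 0.291249
z_2 = 1.120000 - (0.291249)·(1.120000 - 1.400000)/(0.291249 - (0.773644)) = 0.950948; f(z_2) = -0.030444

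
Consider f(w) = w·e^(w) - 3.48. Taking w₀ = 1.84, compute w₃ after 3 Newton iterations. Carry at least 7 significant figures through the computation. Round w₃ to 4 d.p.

1.1286

Newton update: w ← w − f(w)/f'(w).
f'(w) = (w + 1)·e^(w)
w_0 = 1.840000: f = 8.105630, f' = 17.882169 → w_1 = 1.840000 - (8.105630)/(17.882169) = 1.386720
w_1 = 1.386720: f = 2.069241, f' = 9.550944 → w_2 = 1.386720 - (2.069241)/(9.550944) = 1.170067
w_2 = 1.170067: f = 0.290199, f' = 6.992407 → w_3 = 1.170067 - (0.290199)/(6.992407) = 1.128565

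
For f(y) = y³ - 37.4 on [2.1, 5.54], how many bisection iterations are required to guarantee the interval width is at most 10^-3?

12

Initial width b − a = 5.54 − 2.1 = 3.440000.
After n steps the width is (b−a)/2^n; need (b−a)/2^n ≤ 10^-3.
So n ≥ log₂(3.440000/10^-3) = log₂(3440.0000) ≈ 11.7482.
Hence n = 12.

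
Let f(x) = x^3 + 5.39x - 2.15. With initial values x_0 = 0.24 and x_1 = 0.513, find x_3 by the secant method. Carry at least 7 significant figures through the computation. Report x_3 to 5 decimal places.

0.38795

f(x_0) = -0.842576, f(x_1) = 0.750076
x_2 = 0.513000 - (0.750076)·(0.513000 - 0.240000)/(0.750076 - (-0.842576)) = 0.384428; f(x_2) = -0.021121
x_3 = 0.384428 - (-0.021121)·(0.384428 - 0.513000)/(-0.021121 - (0.750076)) = 0.387949; f(x_3) = -0.000566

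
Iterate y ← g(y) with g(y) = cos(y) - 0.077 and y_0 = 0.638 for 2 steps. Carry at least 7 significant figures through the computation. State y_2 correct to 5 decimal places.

y_1 = g(0.638000) = 0.726289
y_2 = g(0.726289) = 0.670644

0.67064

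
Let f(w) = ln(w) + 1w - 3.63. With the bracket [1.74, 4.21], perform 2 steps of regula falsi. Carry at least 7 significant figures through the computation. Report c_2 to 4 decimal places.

f(1.740000) = -1.336115, f(4.210000) = 2.017463
step 1: c = 2.724085, f(c) = 0.096217 > 0 → new bracket [1.740000, 2.724085]
step 2: c = 2.657979, f(c) = 0.005545 > 0 → new bracket [1.740000, 2.657979]

2.6580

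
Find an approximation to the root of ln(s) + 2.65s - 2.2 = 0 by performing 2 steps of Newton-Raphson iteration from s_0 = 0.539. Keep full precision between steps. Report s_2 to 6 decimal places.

Newton update: s ← s − f(s)/f'(s).
f'(s) = 1/s + 2.65
s_0 = 0.539000: f = -1.389690, f' = 4.505288 → s_1 = 0.539000 - (-1.389690)/(4.505288) = 0.847457
s_1 = 0.847457: f = -0.119752, f' = 3.830000 → s_2 = 0.847457 - (-0.119752)/(3.830000) = 0.878724

0.878724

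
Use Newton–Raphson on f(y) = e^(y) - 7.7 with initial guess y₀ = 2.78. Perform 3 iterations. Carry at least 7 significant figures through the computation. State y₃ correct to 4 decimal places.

2.0415

f'(y) = e^(y)
y_0 = 2.780000: f = 8.419021, f' = 16.119021 → y_1 = 2.780000 - (8.419021)/(16.119021) = 2.257697
y_1 = 2.257697: f = 1.861040, f' = 9.561040 → y_2 = 2.257697 - (1.861040)/(9.561040) = 2.063048
y_2 = 2.063048: f = 0.169923, f' = 7.869923 → y_3 = 2.063048 - (0.169923)/(7.869923) = 2.041457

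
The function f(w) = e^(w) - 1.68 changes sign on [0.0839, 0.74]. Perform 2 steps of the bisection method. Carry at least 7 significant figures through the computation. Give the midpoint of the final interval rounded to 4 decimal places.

0.4940

f(0.083900) = -0.592480, f(0.740000) = 0.415936 (opposite signs)
step 1: m = 0.411950, f(m) = -0.170241 < 0 → root in [0.411950, 0.740000]
step 2: m = 0.575975, f(m) = 0.098864 > 0 → root in [0.411950, 0.575975]
Midpoint of [0.411950, 0.575975] = 0.493962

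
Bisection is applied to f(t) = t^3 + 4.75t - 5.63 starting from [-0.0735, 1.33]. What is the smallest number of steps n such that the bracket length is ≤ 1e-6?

Initial width b − a = 1.33 − -0.0735 = 1.403500.
After n steps the width is (b−a)/2^n; need (b−a)/2^n ≤ 1e-6.
So n ≥ log₂(1.403500/1e-6) = log₂(1403500.0000) ≈ 20.4206.
Hence n = 21.

21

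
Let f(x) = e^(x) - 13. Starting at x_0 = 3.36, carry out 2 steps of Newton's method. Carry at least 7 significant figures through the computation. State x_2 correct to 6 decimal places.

2.593005

f'(x) = e^(x)
x_0 = 3.360000: f = 15.789191, f' = 28.789191 → x_1 = 3.360000 - (15.789191)/(28.789191) = 2.811558
x_1 = 2.811558: f = 3.635823, f' = 16.635823 → x_2 = 2.811558 - (3.635823)/(16.635823) = 2.593005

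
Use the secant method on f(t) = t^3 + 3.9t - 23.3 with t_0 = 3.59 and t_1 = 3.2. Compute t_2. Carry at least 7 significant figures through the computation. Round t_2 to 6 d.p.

2.630160

f(t_0) = 36.969279, f(t_1) = 21.948000
t_2 = 3.200000 - (21.948000)·(3.200000 - 3.590000)/(21.948000 - (36.969279)) = 2.630160; f(t_2) = 5.152401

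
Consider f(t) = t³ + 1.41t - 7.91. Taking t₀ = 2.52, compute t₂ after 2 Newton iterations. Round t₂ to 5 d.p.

1.77425

f'(t) = 3t² + 1.41
t_0 = 2.520000: f = 11.646208, f' = 20.461200 → t_1 = 2.520000 - (11.646208)/(20.461200) = 1.950815
t_1 = 1.950815: f = 2.264825, f' = 12.827038 → t_2 = 1.950815 - (2.264825)/(12.827038) = 1.774248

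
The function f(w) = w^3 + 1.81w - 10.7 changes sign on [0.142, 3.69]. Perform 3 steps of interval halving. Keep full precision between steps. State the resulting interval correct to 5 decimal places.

[1.91600, 2.35950]

f(0.142000) = -10.440117, f(3.690000) = 46.222309 (opposite signs)
step 1: m = 1.916000, f(m) = -0.198297 < 0 → root in [1.916000, 3.690000]
step 2: m = 2.803000, f(m) = 16.396066 > 0 → root in [1.916000, 2.803000]
step 3: m = 2.359500, f(m) = 6.706598 > 0 → root in [1.916000, 2.359500]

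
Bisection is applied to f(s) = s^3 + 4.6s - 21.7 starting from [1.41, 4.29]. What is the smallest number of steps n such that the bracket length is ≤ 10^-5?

19

Initial width b − a = 4.29 − 1.41 = 2.880000.
After n steps the width is (b−a)/2^n; need (b−a)/2^n ≤ 10^-5.
So n ≥ log₂(2.880000/10^-5) = log₂(288000.0000) ≈ 18.1357.
Hence n = 19.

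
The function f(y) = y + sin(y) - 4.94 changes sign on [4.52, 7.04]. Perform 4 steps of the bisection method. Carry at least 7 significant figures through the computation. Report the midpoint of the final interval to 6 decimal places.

f(4.520000) = -1.401550, f(7.040000) = 2.786609 (opposite signs)
step 1: m = 5.780000, f(m) = 0.357782 > 0 → root in [4.520000, 5.780000]
step 2: m = 5.150000, f(m) = -0.695767 < 0 → root in [5.150000, 5.780000]
step 3: m = 5.465000, f(m) = -0.204907 < 0 → root in [5.465000, 5.780000]
step 4: m = 5.622500, f(m) = 0.068842 > 0 → root in [5.465000, 5.622500]
Midpoint of [5.465000, 5.622500] = 5.543750

5.543750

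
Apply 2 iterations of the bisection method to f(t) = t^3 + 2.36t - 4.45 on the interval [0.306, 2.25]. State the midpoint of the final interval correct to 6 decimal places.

f(0.306000) = -3.699187, f(2.250000) = 12.250625 (opposite signs)
step 1: m = 1.278000, f(m) = 0.653417 > 0 → root in [0.306000, 1.278000]
step 2: m = 0.792000, f(m) = -2.084087 < 0 → root in [0.792000, 1.278000]
Midpoint of [0.792000, 1.278000] = 1.035000

1.035000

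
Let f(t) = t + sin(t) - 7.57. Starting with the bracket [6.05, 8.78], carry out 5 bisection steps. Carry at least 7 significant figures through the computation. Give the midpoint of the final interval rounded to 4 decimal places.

f(6.050000) = -1.751078, f(8.780000) = 1.811021 (opposite signs)
step 1: m = 7.415000, f(m) = 0.750185 > 0 → root in [6.050000, 7.415000]
step 2: m = 6.732500, f(m) = -0.403152 < 0 → root in [6.732500, 7.415000]
step 3: m = 7.073750, f(m) = 0.214501 > 0 → root in [6.732500, 7.073750]
step 4: m = 6.903125, f(m) = -0.085889 < 0 → root in [6.903125, 7.073750]
step 5: m = 6.988437, f(m) = 0.066663 > 0 → root in [6.903125, 6.988437]
Midpoint of [6.903125, 6.988437] = 6.945781

6.9458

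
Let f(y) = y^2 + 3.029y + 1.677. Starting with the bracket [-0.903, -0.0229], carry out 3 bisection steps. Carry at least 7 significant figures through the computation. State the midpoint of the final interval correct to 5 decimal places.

-0.73798

f(-0.903000) = -0.242778, f(-0.022900) = 1.608160 (opposite signs)
step 1: m = -0.462950, f(m) = 0.489047 > 0 → root in [-0.903000, -0.462950]
step 2: m = -0.682975, f(m) = 0.074724 > 0 → root in [-0.903000, -0.682975]
step 3: m = -0.792987, f(m) = -0.096130 < 0 → root in [-0.792987, -0.682975]
Midpoint of [-0.792987, -0.682975] = -0.737981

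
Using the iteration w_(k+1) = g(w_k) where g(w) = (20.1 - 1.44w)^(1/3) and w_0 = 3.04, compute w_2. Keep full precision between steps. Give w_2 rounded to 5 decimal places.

w_1 = g(3.040000) = 2.505184
w_2 = g(2.505184) = 2.545438

2.54544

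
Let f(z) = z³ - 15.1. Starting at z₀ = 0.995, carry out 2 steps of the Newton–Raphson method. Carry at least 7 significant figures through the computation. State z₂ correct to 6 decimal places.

f'(z) = 3z²
z_0 = 0.995000: f = -14.114925, f' = 2.970075 → z_1 = 0.995000 - (-14.114925)/(2.970075) = 5.747380
z_1 = 5.747380: f = 174.749625, f' = 99.097132 → z_2 = 5.747380 - (174.749625)/(99.097132) = 3.983962

3.983962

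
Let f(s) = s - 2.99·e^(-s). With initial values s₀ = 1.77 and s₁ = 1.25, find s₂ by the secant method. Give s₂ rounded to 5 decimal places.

1.01418

f(s_0) = 1.260704, f(s_1) = 0.393351
s_2 = 1.250000 - (0.393351)·(1.250000 - 1.770000)/(0.393351 - (1.260704)) = 1.014177; f(s_2) = -0.070299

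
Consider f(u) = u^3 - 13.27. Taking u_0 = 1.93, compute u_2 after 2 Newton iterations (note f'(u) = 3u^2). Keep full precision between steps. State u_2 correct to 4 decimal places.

2.3720

u_0 = 1.930000: f = -6.080943, f' = 11.174700 → u_1 = 1.930000 - (-6.080943)/(11.174700) = 2.474171
u_1 = 2.474171: f = 1.875685, f' = 18.364560 → u_2 = 2.474171 - (1.875685)/(18.364560) = 2.372034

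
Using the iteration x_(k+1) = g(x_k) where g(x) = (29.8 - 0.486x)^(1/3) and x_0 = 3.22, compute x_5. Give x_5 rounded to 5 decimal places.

3.04806

x_1 = g(3.220000) = 3.045063
x_2 = g(3.045063) = 3.048117
x_3 = g(3.048117) = 3.048063
x_4 = g(3.048063) = 3.048064
x_5 = g(3.048064) = 3.048064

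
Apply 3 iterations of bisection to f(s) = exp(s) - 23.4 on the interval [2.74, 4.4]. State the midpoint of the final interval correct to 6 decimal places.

f(2.740000) = -7.913015, f(4.400000) = 58.050869 (opposite signs)
step 1: m = 3.570000, f(m) = 12.116593 > 0 → root in [2.740000, 3.570000]
step 2: m = 3.155000, f(m) = 0.053037 > 0 → root in [2.740000, 3.155000]
step 3: m = 2.947500, f(m) = -4.341751 < 0 → root in [2.947500, 3.155000]
Midpoint of [2.947500, 3.155000] = 3.051250

3.051250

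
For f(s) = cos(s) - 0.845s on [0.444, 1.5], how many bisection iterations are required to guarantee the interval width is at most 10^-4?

Initial width b − a = 1.5 − 0.444 = 1.056000.
After n steps the width is (b−a)/2^n; need (b−a)/2^n ≤ 10^-4.
So n ≥ log₂(1.056000/10^-4) = log₂(10560.0000) ≈ 13.3663.
Hence n = 14.

14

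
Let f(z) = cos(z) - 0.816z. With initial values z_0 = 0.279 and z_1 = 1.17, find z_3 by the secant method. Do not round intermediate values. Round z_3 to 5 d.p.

f(z_0) = 0.733667, f(z_1) = -0.564568
z_2 = 1.170000 - (-0.564568)·(1.170000 - 0.279000)/(-0.564568 - (0.733667)) = 0.782528; f(z_2) = 0.070591
z_3 = 0.782528 - (0.070591)·(0.782528 - 1.170000)/(0.070591 - (-0.564568)) = 0.825591; f(z_3) = 0.004440

0.82559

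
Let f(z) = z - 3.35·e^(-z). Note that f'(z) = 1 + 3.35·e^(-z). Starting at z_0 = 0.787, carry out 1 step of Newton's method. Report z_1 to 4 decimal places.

z_0 = 0.787000: f = -0.737948, f' = 2.524948 → z_1 = 0.787000 - (-0.737948)/(2.524948) = 1.079263

1.0793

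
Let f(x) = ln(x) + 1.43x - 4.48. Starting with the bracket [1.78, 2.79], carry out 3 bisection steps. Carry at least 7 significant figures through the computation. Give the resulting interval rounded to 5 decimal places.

f(1.780000) = -1.357987, f(2.790000) = 0.535742 (opposite signs)
step 1: m = 2.285000, f(m) = -0.386084 < 0 → root in [2.285000, 2.790000]
step 2: m = 2.537500, f(m) = 0.079804 > 0 → root in [2.285000, 2.537500]
step 3: m = 2.411250, f(m) = -0.151767 < 0 → root in [2.411250, 2.537500]

[2.41125, 2.53750]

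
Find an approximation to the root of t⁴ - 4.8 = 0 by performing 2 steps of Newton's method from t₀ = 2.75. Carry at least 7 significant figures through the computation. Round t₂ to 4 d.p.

f'(t) = 4t³
t_0 = 2.750000: f = 52.391406, f' = 83.187500 → t_1 = 2.750000 - (52.391406)/(83.187500) = 2.120201
t_1 = 2.120201: f = 15.407292, f' = 38.123352 → t_2 = 2.120201 - (15.407292)/(38.123352) = 1.716058

1.7161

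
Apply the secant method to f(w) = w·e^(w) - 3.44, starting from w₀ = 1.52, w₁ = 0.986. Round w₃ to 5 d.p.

1.12493

Secant update: w_(k+1) = w_k − f(w_k)·(w_k − w_(k-1))/(f(w_k) − f(w_(k-1))).
f(w_0) = 3.509782, f(w_1) = -0.797036
w_2 = 0.986000 - (-0.797036)·(0.986000 - 1.520000)/(-0.797036 - (3.509782)) = 1.084824; f(w_2) = -0.230093
w_3 = 1.084824 - (-0.230093)·(1.084824 - 0.986000)/(-0.230093 - (-0.797036)) = 1.124932; f(w_3) = 0.024797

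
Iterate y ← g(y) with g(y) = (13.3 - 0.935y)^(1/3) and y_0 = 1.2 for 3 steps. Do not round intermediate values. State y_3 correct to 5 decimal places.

y_1 = g(1.200000) = 2.300693
y_2 = g(2.300693) = 2.233967
y_3 = g(2.233967) = 2.238126

2.23813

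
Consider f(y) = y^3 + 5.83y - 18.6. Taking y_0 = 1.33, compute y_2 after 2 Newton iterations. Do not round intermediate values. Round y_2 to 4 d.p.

Newton update: y ← y − f(y)/f'(y).
f'(y) = 3y^2 + 5.83
y_0 = 1.330000: f = -8.493463, f' = 11.136700 → y_1 = 1.330000 - (-8.493463)/(11.136700) = 2.092655
y_1 = 2.092655: f = 2.764349, f' = 18.967618 → y_2 = 2.092655 - (2.764349)/(18.967618) = 1.946915

1.9469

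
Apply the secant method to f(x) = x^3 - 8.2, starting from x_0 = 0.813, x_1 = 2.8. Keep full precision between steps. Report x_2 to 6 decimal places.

f(x_0) = -7.662632, f(x_1) = 13.752000
x_2 = 2.800000 - (13.752000)·(2.800000 - 0.813000)/(13.752000 - (-7.662632)) = 1.523993; f(x_2) = -4.660444

1.523993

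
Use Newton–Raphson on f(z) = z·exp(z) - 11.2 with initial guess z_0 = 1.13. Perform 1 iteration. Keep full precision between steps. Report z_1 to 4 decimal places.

f'(z) = (z + 1)·exp(z)
z_0 = 1.130000: f = -7.701908, f' = 6.593748 → z_1 = 1.130000 - (-7.701908)/(6.593748) = 2.298062

2.2981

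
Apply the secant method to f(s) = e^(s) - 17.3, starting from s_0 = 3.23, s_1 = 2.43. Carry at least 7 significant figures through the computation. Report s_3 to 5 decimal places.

f(s_0) = 7.979657, f(s_1) = -5.941118
s_2 = 2.430000 - (-5.941118)·(2.430000 - 3.230000)/(-5.941118 - (7.979657)) = 2.771425; f(s_2) = -1.318616
s_3 = 2.771425 - (-1.318616)·(2.771425 - 2.430000)/(-1.318616 - (-5.941118)) = 2.868819; f(s_3) = 0.316208

2.86882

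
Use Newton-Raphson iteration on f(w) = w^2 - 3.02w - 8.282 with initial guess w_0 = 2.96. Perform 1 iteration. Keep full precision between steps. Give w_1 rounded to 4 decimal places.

f'(w) = 2w - 3.02
w_0 = 2.960000: f = -8.459600, f' = 2.900000 → w_1 = 2.960000 - (-8.459600)/(2.900000) = 5.877103

5.8771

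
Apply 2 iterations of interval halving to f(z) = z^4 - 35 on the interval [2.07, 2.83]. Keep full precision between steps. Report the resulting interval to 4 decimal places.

f(2.070000) = -16.639632, f(2.830000) = 29.142479 (opposite signs)
step 1: m = 2.450000, f(m) = 1.030006 > 0 → root in [2.070000, 2.450000]
step 2: m = 2.260000, f(m) = -8.912422 < 0 → root in [2.260000, 2.450000]

[2.2600, 2.4500]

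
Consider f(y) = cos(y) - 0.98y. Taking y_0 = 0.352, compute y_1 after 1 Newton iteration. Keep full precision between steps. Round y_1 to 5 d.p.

f'(y) = -sin(y) - 0.98
y_0 = 0.352000: f = 0.593725, f' = -1.324776 → y_1 = 0.352000 - (0.593725)/(-1.324776) = 0.800170

0.80017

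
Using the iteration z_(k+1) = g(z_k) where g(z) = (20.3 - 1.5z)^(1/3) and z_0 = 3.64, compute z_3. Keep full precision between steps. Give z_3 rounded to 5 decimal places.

z_1 = g(3.640000) = 2.457412
z_2 = g(2.457412) = 2.551665
z_3 = g(2.551665) = 2.544407

2.54441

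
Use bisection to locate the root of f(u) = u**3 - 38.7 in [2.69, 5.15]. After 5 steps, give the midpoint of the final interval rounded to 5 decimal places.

3.42031

f(2.690000) = -19.234891, f(5.150000) = 97.890875 (opposite signs)
step 1: m = 3.920000, f(m) = 21.536288 > 0 → root in [2.690000, 3.920000]
step 2: m = 3.305000, f(m) = -2.599402 < 0 → root in [3.305000, 3.920000]
step 3: m = 3.612500, f(m) = 8.443689 > 0 → root in [3.305000, 3.612500]
step 4: m = 3.458750, f(m) = 2.676859 > 0 → root in [3.305000, 3.458750]
step 5: m = 3.381875, f(m) = -0.021230 < 0 → root in [3.381875, 3.458750]
Midpoint of [3.381875, 3.458750] = 3.420312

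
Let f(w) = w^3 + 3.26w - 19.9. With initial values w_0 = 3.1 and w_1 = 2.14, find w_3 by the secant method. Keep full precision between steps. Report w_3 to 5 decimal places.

f(w_0) = 19.997000, f(w_1) = -3.123256
w_2 = 2.140000 - (-3.123256)·(2.140000 - 3.100000)/(-3.123256 - (19.997000)) = 2.269684; f(w_2) = -0.808633
w_3 = 2.269684 - (-0.808633)·(2.269684 - 2.140000)/(-0.808633 - (-3.123256)) = 2.314990; f(w_3) = 0.053314

2.31499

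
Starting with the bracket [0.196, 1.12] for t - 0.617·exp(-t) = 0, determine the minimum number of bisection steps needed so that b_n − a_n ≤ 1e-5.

17

Initial width b − a = 1.12 − 0.196 = 0.924000.
After n steps the width is (b−a)/2^n; need (b−a)/2^n ≤ 1e-5.
So n ≥ log₂(0.924000/1e-5) = log₂(92400.0000) ≈ 16.4956.
Hence n = 17.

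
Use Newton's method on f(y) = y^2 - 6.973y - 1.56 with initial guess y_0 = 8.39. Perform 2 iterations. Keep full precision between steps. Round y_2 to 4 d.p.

f'(y) = 2y - 6.973
y_0 = 8.390000: f = 10.328630, f' = 9.807000 → y_1 = 8.390000 - (10.328630)/(9.807000) = 7.336810
y_1 = 7.336810: f = 1.109208, f' = 7.700621 → y_2 = 7.336810 - (1.109208)/(7.700621) = 7.192769

7.1928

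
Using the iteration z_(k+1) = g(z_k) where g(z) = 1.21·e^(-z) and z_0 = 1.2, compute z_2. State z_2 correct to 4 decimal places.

z_1 = g(1.200000) = 0.364445
z_2 = g(0.364445) = 0.840444

0.8404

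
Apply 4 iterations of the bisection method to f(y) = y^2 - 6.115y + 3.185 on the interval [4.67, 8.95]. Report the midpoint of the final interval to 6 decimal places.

f(4.670000) = -3.563150, f(8.950000) = 28.558250 (opposite signs)
step 1: m = 6.810000, f(m) = 7.917950 > 0 → root in [4.670000, 6.810000]
step 2: m = 5.740000, f(m) = 1.032500 > 0 → root in [4.670000, 5.740000]
step 3: m = 5.205000, f(m) = -1.551550 < 0 → root in [5.205000, 5.740000]
step 4: m = 5.472500, f(m) = -0.331081 < 0 → root in [5.472500, 5.740000]
Midpoint of [5.472500, 5.740000] = 5.606250

5.606250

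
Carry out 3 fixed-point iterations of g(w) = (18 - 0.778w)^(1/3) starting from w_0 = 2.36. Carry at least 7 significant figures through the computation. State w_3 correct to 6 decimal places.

2.521847

w_1 = g(2.360000) = 2.528418
w_2 = g(2.528418) = 2.521568
w_3 = g(2.521568) = 2.521847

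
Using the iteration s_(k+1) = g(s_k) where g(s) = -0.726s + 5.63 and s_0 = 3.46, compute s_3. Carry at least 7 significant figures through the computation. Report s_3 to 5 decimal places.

3.18606

s_1 = g(3.460000) = 3.118040
s_2 = g(3.118040) = 3.366303
s_3 = g(3.366303) = 3.186064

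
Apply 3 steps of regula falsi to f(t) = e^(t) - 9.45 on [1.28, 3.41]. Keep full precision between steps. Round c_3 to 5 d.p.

False-position update: c = (a·f(b) − b·f(a))/(f(b) − f(a)); replace the endpoint whose sign matches f(c).
f(1.280000) = -5.853360, f(3.410000) = 20.815244
step 1: c = 1.747503, f(c) = -3.709748 < 0 → new bracket [1.747503, 3.410000]
step 2: c = 1.998979, f(c) = -2.068484 < 0 → new bracket [1.998979, 3.410000]
step 3: c = 2.126523, f(c) = -1.064343 < 0 → new bracket [2.126523, 3.410000]

2.12652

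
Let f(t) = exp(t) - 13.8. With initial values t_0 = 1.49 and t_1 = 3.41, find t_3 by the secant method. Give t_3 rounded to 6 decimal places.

f(t_0) = -9.362904, f(t_1) = 16.465244
t_2 = 3.410000 - (16.465244)·(3.410000 - 1.490000)/(16.465244 - (-9.362904)) = 2.186015; f(t_2) = -4.900324
t_3 = 2.186015 - (-4.900324)·(2.186015 - 3.410000)/(-4.900324 - (16.465244)) = 2.466743; f(t_3) = -2.015992

2.466743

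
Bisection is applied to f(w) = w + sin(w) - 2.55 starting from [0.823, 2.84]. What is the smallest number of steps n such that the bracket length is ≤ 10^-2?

Initial width b − a = 2.84 − 0.823 = 2.017000.
After n steps the width is (b−a)/2^n; need (b−a)/2^n ≤ 10^-2.
So n ≥ log₂(2.017000/10^-2) = log₂(201.7000) ≈ 7.6561.
Hence n = 8.

8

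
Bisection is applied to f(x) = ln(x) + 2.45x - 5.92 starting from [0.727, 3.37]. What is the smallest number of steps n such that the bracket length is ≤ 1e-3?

12

Initial width b − a = 3.37 − 0.727 = 2.643000.
After n steps the width is (b−a)/2^n; need (b−a)/2^n ≤ 1e-3.
So n ≥ log₂(2.643000/1e-3) = log₂(2643.0000) ≈ 11.3680.
Hence n = 12.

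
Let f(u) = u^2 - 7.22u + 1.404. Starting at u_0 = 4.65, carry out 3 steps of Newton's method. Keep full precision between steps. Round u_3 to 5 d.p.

7.06443

Newton update: u ← u − f(u)/f'(u).
f'(u) = 2u - 7.22
u_0 = 4.650000: f = -10.546500, f' = 2.080000 → u_1 = 4.650000 - (-10.546500)/(2.080000) = 9.720433
u_1 = 9.720433: f = 25.709288, f' = 12.220865 → u_2 = 9.720433 - (25.709288)/(12.220865) = 7.616712
u_2 = 7.616712: f = 4.425641, f' = 8.013424 → u_3 = 7.616712 - (4.425641)/(8.013424) = 7.064434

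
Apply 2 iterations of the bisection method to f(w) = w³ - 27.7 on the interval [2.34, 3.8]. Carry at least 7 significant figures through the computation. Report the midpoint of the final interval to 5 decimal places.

f(2.340000) = -14.887096, f(3.800000) = 27.172000 (opposite signs)
step 1: m = 3.070000, f(m) = 1.234443 > 0 → root in [2.340000, 3.070000]
step 2: m = 2.705000, f(m) = -7.907447 < 0 → root in [2.705000, 3.070000]
Midpoint of [2.705000, 3.070000] = 2.887500

2.88750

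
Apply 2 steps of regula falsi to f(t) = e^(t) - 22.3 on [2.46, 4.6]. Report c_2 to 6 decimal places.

2.877743

f(2.460000) = -10.595188, f(4.600000) = 77.184316
step 1: c = 2.718303, f(c) = -7.145418 < 0 → new bracket [2.718303, 4.600000]
step 2: c = 2.877743, f(c) = -4.525894 < 0 → new bracket [2.877743, 4.600000]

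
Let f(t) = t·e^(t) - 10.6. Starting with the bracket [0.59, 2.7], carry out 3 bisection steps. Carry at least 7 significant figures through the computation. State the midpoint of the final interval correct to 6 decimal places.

1.776875

f(0.590000) = -9.535647, f(2.700000) = 29.575276 (opposite signs)
step 1: m = 1.645000, f(m) = -2.077239 < 0 → root in [1.645000, 2.700000]
step 2: m = 2.172500, f(m) = 8.475000 > 0 → root in [1.645000, 2.172500]
step 3: m = 1.908750, f(m) = 2.273856 > 0 → root in [1.645000, 1.908750]
Midpoint of [1.645000, 1.908750] = 1.776875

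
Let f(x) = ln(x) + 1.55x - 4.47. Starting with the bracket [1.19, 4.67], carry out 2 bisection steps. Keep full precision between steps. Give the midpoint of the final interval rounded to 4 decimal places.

f(1.190000) = -2.451547, f(4.670000) = 4.309659 (opposite signs)
step 1: m = 2.930000, f(m) = 1.146502 > 0 → root in [1.190000, 2.930000]
step 2: m = 2.060000, f(m) = -0.554294 < 0 → root in [2.060000, 2.930000]
Midpoint of [2.060000, 2.930000] = 2.495000

2.4950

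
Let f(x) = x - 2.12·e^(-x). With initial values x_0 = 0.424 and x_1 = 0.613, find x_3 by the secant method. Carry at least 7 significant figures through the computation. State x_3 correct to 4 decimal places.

f(x_0) = -0.963379, f(x_1) = -0.535453
x_2 = 0.613000 - (-0.535453)·(0.613000 - 0.424000)/(-0.535453 - (-0.963379)) = 0.849491; f(x_2) = -0.057089
x_3 = 0.849491 - (-0.057089)·(0.849491 - 0.613000)/(-0.057089 - (-0.535453)) = 0.877715; f(x_3) = -0.003637

0.8777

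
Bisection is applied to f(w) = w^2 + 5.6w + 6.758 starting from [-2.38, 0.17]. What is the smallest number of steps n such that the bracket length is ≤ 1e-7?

25

Initial width b − a = 0.17 − -2.38 = 2.550000.
After n steps the width is (b−a)/2^n; need (b−a)/2^n ≤ 1e-7.
So n ≥ log₂(2.550000/1e-7) = log₂(25500000.0000) ≈ 24.6040.
Hence n = 25.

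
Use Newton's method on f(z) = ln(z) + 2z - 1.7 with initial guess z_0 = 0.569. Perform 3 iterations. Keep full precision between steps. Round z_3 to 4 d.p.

0.9017

f'(z) = 1/z + 2
z_0 = 0.569000: f = -1.125875, f' = 3.757469 → z_1 = 0.569000 - (-1.125875)/(3.757469) = 0.868636
z_1 = 0.868636: f = -0.103558, f' = 3.151230 → z_2 = 0.868636 - (-0.103558)/(3.151230) = 0.901499
z_2 = 0.901499: f = -0.000698, f' = 3.109263 → z_3 = 0.901499 - (-0.000698)/(3.109263) = 0.901724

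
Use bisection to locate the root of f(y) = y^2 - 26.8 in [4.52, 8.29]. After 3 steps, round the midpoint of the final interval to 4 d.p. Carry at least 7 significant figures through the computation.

5.2269

f(4.520000) = -6.369600, f(8.290000) = 41.924100 (opposite signs)
step 1: m = 6.405000, f(m) = 14.224025 > 0 → root in [4.520000, 6.405000]
step 2: m = 5.462500, f(m) = 3.038906 > 0 → root in [4.520000, 5.462500]
step 3: m = 4.991250, f(m) = -1.887423 < 0 → root in [4.991250, 5.462500]
Midpoint of [4.991250, 5.462500] = 5.226875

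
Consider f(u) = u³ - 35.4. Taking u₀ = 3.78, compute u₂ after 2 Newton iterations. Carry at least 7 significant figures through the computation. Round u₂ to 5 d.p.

f'(u) = 3u²
u_0 = 3.780000: f = 18.610152, f' = 42.865200 → u_1 = 3.780000 - (18.610152)/(42.865200) = 3.345845
u_1 = 3.345845: f = 2.055651, f' = 33.584031 → u_2 = 3.345845 - (2.055651)/(33.584031) = 3.284636

3.28464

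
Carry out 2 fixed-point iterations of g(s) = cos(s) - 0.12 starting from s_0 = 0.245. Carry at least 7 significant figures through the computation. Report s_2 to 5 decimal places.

0.53988

s_1 = g(0.245000) = 0.850137
s_2 = g(0.850137) = 0.539880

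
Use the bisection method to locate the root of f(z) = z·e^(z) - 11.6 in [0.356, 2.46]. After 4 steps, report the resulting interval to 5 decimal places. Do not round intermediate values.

[1.80250, 1.93400]

f(0.356000) = -11.091772, f(2.460000) = 17.193836 (opposite signs)
step 1: m = 1.408000, f(m) = -5.844417 < 0 → root in [1.408000, 2.460000]
step 2: m = 1.934000, f(m) = 1.777717 > 0 → root in [1.408000, 1.934000]
step 3: m = 1.671000, f(m) = -2.714487 < 0 → root in [1.671000, 1.934000]
step 4: m = 1.802500, f(m) = -0.668215 < 0 → root in [1.802500, 1.934000]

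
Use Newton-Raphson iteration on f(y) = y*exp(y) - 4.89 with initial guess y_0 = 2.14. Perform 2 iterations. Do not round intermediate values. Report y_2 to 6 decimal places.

1.378706

f'(y) = (y+1)*exp(y)
y_0 = 2.140000: f = 13.298797, f' = 26.688234 → y_1 = 2.140000 - (13.298797)/(26.688234) = 1.641698
y_1 = 1.641698: f = 3.587616, f' = 13.641547 → y_2 = 1.641698 - (3.587616)/(13.641547) = 1.378706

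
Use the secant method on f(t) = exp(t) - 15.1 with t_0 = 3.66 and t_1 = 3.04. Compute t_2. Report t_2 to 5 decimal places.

f(t_0) = 23.761343, f(t_1) = 5.805243
t_2 = 3.040000 - (5.805243)·(3.040000 - 3.660000)/(5.805243 - (23.761343)) = 2.839553; f(t_2) = 2.008112

2.83955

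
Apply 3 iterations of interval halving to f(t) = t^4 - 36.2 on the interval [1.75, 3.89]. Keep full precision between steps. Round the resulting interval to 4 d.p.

f(1.750000) = -26.821094, f(3.890000) = 192.780450 (opposite signs)
step 1: m = 2.820000, f(m) = 27.040666 > 0 → root in [1.750000, 2.820000]
step 2: m = 2.285000, f(m) = -8.938809 < 0 → root in [2.285000, 2.820000]
step 3: m = 2.552500, f(m) = 6.248564 > 0 → root in [2.285000, 2.552500]

[2.2850, 2.5525]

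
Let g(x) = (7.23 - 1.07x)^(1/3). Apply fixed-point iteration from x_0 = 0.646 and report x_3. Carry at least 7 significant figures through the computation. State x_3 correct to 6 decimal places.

x_1 = g(0.646000) = 1.869960
x_2 = g(1.869960) = 1.735709
x_3 = g(1.735709) = 1.751459

1.751459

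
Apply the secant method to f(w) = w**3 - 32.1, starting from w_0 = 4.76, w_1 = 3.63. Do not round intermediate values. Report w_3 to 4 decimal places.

f(w_0) = 75.750176, f(w_1) = 15.732147
w_2 = 3.630000 - (15.732147)·(3.630000 - 4.760000)/(15.732147 - (75.750176)) = 3.333800; f(w_2) = 4.952603
w_3 = 3.333800 - (4.952603)·(3.333800 - 3.630000)/(4.952603 - (15.732147)) = 3.197713; f(w_3) = 0.597790

3.1977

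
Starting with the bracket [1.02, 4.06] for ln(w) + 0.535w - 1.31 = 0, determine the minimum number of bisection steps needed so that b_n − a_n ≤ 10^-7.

Initial width b − a = 4.06 − 1.02 = 3.040000.
After n steps the width is (b−a)/2^n; need (b−a)/2^n ≤ 10^-7.
So n ≥ log₂(3.040000/10^-7) = log₂(30400000.0000) ≈ 24.8576.
Hence n = 25.

25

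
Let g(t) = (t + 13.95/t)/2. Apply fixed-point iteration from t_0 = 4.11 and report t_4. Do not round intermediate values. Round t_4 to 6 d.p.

t_1 = g(4.110000) = 3.752080
t_2 = g(3.752080) = 3.735009
t_3 = g(3.735009) = 3.734970
t_4 = g(3.734970) = 3.734970

3.734970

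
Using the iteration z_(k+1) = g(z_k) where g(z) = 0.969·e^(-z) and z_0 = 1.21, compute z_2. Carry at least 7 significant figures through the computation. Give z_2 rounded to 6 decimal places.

z_1 = g(1.210000) = 0.288953
z_2 = g(0.288953) = 0.725827

0.725827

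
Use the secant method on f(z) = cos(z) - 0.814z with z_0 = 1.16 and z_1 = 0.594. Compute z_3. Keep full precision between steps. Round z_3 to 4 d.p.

0.8305

Secant update: z_(k+1) = z_k − f(z_k)·(z_k − z_(k-1))/(f(z_k) − f(z_(k-1))).
f(z_0) = -0.544900, f(z_1) = 0.345193
z_2 = 0.594000 - (0.345193)·(0.594000 - 1.160000)/(0.345193 - (-0.544900)) = 0.813504; f(z_2) = 0.024764
z_3 = 0.813504 - (0.024764)·(0.813504 - 0.594000)/(0.024764 - (0.345193)) = 0.830468; f(z_3) = -0.001471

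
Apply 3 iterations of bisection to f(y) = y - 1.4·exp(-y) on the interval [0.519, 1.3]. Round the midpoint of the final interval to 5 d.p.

f(0.519000) = -0.314162, f(1.300000) = 0.918455 (opposite signs)
step 1: m = 0.909500, f(m) = 0.345684 > 0 → root in [0.519000, 0.909500]
step 2: m = 0.714250, f(m) = 0.028867 > 0 → root in [0.519000, 0.714250]
step 3: m = 0.616625, f(m) = -0.139043 < 0 → root in [0.616625, 0.714250]
Midpoint of [0.616625, 0.714250] = 0.665438

0.66544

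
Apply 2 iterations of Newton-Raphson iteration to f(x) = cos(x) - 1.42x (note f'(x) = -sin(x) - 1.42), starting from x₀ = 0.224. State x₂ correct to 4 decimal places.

x_0 = 0.224000: f = 0.656937, f' = -1.642131 → x_1 = 0.224000 - (0.656937)/(-1.642131) = 0.624051
x_1 = 0.624051: f = -0.074635, f' = -2.004328 → x_2 = 0.624051 - (-0.074635)/(-2.004328) = 0.586814

0.5868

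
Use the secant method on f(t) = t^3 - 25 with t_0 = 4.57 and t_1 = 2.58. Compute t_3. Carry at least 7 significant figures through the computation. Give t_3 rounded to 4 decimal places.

f(t_0) = 70.443993, f(t_1) = -7.826488
t_2 = 2.580000 - (-7.826488)·(2.580000 - 4.570000)/(-7.826488 - (70.443993)) = 2.778986; f(t_2) = -3.538555
t_3 = 2.778986 - (-3.538555)·(2.778986 - 2.580000)/(-3.538555 - (-7.826488)) = 2.943196; f(t_3) = 0.495146

2.9432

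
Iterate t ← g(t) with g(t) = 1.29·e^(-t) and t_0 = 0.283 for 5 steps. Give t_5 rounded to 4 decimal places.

t_1 = g(0.283000) = 0.972041
t_2 = g(0.972041) = 0.488020
t_3 = g(0.488020) = 0.791854
t_4 = g(0.791854) = 0.584375
t_5 = g(0.584375) = 0.719116

0.7191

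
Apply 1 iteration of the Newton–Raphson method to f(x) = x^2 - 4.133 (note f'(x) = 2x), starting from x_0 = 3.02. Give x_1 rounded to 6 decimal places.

Newton update: x ← x − f(x)/f'(x).
x_0 = 3.020000: f = 4.987400, f' = 6.040000 → x_1 = 3.020000 - (4.987400)/(6.040000) = 2.194272

2.194272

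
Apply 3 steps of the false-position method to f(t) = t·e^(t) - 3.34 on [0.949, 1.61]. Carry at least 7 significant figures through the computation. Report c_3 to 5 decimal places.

f(0.949000) = -0.888614, f(1.610000) = 4.714526
step 1: c = 1.053829, f(c) = -0.316969 < 0 → new bracket [1.053829, 1.610000]
step 2: c = 1.088866, f(c) = -0.105082 < 0 → new bracket [1.088866, 1.610000]
step 3: c = 1.100229, f(c) = -0.033974 < 0 → new bracket [1.100229, 1.610000]

1.10023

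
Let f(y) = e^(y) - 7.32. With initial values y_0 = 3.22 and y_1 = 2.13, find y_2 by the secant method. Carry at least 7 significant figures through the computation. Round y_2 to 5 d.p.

f(y_0) = 17.708120, f(y_1) = 1.094867
y_2 = 2.130000 - (1.094867)·(2.130000 - 3.220000)/(1.094867 - (17.708120)) = 2.058165; f(y_2) = 0.511590

2.05817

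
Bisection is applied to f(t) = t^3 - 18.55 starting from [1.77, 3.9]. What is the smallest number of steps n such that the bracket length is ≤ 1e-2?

Initial width b − a = 3.9 − 1.77 = 2.130000.
After n steps the width is (b−a)/2^n; need (b−a)/2^n ≤ 1e-2.
So n ≥ log₂(2.130000/1e-2) = log₂(213.0000) ≈ 7.7347.
Hence n = 8.

8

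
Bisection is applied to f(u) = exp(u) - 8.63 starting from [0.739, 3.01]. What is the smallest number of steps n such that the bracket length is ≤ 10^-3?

12

Initial width b − a = 3.01 − 0.739 = 2.271000.
After n steps the width is (b−a)/2^n; need (b−a)/2^n ≤ 10^-3.
So n ≥ log₂(2.271000/10^-3) = log₂(2271.0000) ≈ 11.1491.
Hence n = 12.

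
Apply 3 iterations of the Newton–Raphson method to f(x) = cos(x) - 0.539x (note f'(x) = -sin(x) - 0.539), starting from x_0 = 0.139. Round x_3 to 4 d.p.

1.0010

Newton update: x ← x − f(x)/f'(x).
x_0 = 0.139000: f = 0.915434, f' = -0.677553 → x_1 = 0.139000 - (0.915434)/(-0.677553) = 1.490089
x_1 = 1.490089: f = -0.722538, f' = -1.535745 → x_2 = 1.490089 - (-0.722538)/(-1.535745) = 1.019608
x_2 = 1.019608: f = -0.025869, f' = -1.390903 → x_3 = 1.019608 - (-0.025869)/(-1.390903) = 1.001009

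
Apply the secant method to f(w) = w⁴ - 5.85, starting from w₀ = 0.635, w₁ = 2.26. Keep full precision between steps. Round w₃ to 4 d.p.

1.2381

f(w_0) = -5.687410, f(w_1) = 20.237578
w_2 = 2.260000 - (20.237578)·(2.260000 - 0.635000)/(20.237578 - (-5.687410)) = 0.991492; f(w_2) = -4.883602
w_3 = 0.991492 - (-4.883602)·(0.991492 - 2.260000)/(-4.883602 - (20.237578)) = 1.238092; f(w_3) = -3.500305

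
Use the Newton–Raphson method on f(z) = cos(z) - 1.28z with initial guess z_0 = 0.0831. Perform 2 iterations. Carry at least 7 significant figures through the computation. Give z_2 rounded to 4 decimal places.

f'(z) = -sin(z) - 1.28
z_0 = 0.083100: f = 0.890181, f' = -1.363004 → z_1 = 0.083100 - (0.890181)/(-1.363004) = 0.736202
z_1 = 0.736202: f = -0.201315, f' = -1.951479 → z_2 = 0.736202 - (-0.201315)/(-1.951479) = 0.633042

0.6330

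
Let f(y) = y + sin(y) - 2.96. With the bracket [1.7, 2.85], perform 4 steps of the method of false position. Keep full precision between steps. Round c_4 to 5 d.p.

f(1.700000) = -0.268335, f(2.850000) = 0.177478
step 1: c = 2.392186, f(c) = 0.113390 > 0 → new bracket [1.700000, 2.392186]
step 2: c = 2.186574, f(c) = 0.042899 > 0 → new bracket [1.700000, 2.186574]
step 3: c = 2.119508, f(c) = 0.012705 > 0 → new bracket [1.700000, 2.119508]
step 4: c = 2.100543, f(c) = 0.003478 > 0 → new bracket [1.700000, 2.100543]

2.10054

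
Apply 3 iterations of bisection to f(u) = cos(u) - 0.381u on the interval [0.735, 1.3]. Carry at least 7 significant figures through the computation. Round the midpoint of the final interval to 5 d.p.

1.12344

f(0.735000) = 0.461796, f(1.300000) = -0.227801 (opposite signs)
step 1: m = 1.017500, f(m) = 0.137827 > 0 → root in [1.017500, 1.300000]
step 2: m = 1.158750, f(m) = -0.040999 < 0 → root in [1.017500, 1.158750]
step 3: m = 1.088125, f(m) = 0.049571 > 0 → root in [1.088125, 1.158750]
Midpoint of [1.088125, 1.158750] = 1.123438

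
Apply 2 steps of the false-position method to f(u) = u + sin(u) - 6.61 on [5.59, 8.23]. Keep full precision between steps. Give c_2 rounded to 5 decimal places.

False-position update: c = (a·f(b) − b·f(a))/(f(b) − f(a)); replace the endpoint whose sign matches f(c).
f(5.590000) = -1.658991, f(8.230000) = 2.550134
step 1: c = 6.630533, f(c) = 0.360939 > 0 → new bracket [5.590000, 6.630533]
step 2: c = 6.444602, f(c) = -0.004682 < 0 → new bracket [6.444602, 6.630533]

6.44460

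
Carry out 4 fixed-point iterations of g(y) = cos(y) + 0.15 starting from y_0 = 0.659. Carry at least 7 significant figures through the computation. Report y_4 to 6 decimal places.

0.780235

y_1 = g(0.659000) = 0.940605
y_2 = g(0.940605) = 0.739299
y_3 = g(0.739299) = 0.888941
y_4 = g(0.888941) = 0.780235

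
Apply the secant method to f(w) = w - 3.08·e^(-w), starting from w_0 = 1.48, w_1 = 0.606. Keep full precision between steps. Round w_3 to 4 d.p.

1.0694

f(w_0) = 0.778876, f(w_1) = -1.074228
w_2 = 0.606000 - (-1.074228)·(0.606000 - 1.480000)/(-1.074228 - (0.778876)) = 1.112650; f(w_2) = 0.100295
w_3 = 1.112650 - (0.100295)·(1.112650 - 0.606000)/(0.100295 - (-1.074228)) = 1.069386; f(w_3) = 0.012271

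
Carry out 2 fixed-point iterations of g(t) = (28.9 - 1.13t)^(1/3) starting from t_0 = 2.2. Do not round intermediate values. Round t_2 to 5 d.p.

t_1 = g(2.200000) = 2.978137
t_2 = g(2.978137) = 2.944717

2.94472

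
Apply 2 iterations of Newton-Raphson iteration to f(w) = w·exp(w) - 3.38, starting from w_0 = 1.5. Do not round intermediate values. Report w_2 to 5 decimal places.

1.11749

f'(w) = (w + 1)·exp(w)
w_0 = 1.500000: f = 3.342534, f' = 11.204223 → w_1 = 1.500000 - (3.342534)/(11.204223) = 1.201672
w_1 = 1.201672: f = 0.616368, f' = 7.322040 → w_2 = 1.201672 - (0.616368)/(7.322040) = 1.117492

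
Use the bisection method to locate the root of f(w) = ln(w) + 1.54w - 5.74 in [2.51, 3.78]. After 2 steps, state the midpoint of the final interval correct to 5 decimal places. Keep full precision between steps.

2.98625

f(2.510000) = -0.954317, f(3.780000) = 1.410924 (opposite signs)
step 1: m = 3.145000, f(m) = 0.249114 > 0 → root in [2.510000, 3.145000]
step 2: m = 2.827500, f(m) = -0.346257 < 0 → root in [2.827500, 3.145000]
Midpoint of [2.827500, 3.145000] = 2.986250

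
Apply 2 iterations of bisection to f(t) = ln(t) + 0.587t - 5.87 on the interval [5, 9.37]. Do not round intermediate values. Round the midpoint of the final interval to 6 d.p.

f(5.000000) = -1.325562, f(9.370000) = 1.867703 (opposite signs)
step 1: m = 7.185000, f(m) = 0.319591 > 0 → root in [5.000000, 7.185000]
step 2: m = 6.092500, f(m) = -0.486644 < 0 → root in [6.092500, 7.185000]
Midpoint of [6.092500, 7.185000] = 6.638750

6.638750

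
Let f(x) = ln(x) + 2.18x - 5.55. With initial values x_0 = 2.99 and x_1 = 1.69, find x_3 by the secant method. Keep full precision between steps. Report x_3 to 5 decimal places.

Secant update: x_(k+1) = x_k − f(x_k)·(x_k − x_(k-1))/(f(x_k) − f(x_(k-1))).
f(x_0) = 2.063473, f(x_1) = -1.341071
x_2 = 1.690000 - (-1.341071)·(1.690000 - 2.990000)/(-1.341071 - (2.063473)) = 2.202078; f(x_2) = 0.039932
x_3 = 2.202078 - (0.039932)·(2.202078 - 1.690000)/(0.039932 - (-1.341071)) = 2.187271; f(x_3) = 0.000906

2.18727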